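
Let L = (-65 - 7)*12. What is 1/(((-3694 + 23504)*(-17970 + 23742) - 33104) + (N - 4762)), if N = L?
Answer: 1/114304590 ≈ 8.7486e-9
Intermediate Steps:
L = -864 (L = -72*12 = -864)
N = -864
1/(((-3694 + 23504)*(-17970 + 23742) - 33104) + (N - 4762)) = 1/(((-3694 + 23504)*(-17970 + 23742) - 33104) + (-864 - 4762)) = 1/((19810*5772 - 33104) - 5626) = 1/((114343320 - 33104) - 5626) = 1/(114310216 - 5626) = 1/114304590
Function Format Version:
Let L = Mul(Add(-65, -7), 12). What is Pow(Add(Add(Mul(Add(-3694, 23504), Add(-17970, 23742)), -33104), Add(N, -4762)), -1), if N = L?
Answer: Rational(1, 114304590) ≈ 8.7486e-9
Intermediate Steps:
L = -864 (L = Mul(-72, 12) = -864)
N = -864
Pow(Add(Add(Mul(Add(-3694, 23504), Add(-17970, 23742)), -33104), Add(N, -4762)), -1) = Pow(Add(Add(Mul(Add(-3694, 23504), Add(-17970, 23742)), -33104), Add(-864, -4762)), -1) = Pow(Add(Add(Mul(19810, 5772), -33104), -5626), -1) = Pow(Add(Add(114343320, -33104), -5626), -1) = Pow(Add(114310216, -5626), -1) = Pow(114304590, -1) = Rational(1, 114304590)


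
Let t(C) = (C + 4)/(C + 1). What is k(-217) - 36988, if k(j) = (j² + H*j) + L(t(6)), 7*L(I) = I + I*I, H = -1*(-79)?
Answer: -2415236/343 ≈ -7041.5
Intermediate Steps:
H = 79
t(C) = (4 + C)/(1 + C)
L(I) = I/7 + I²/7 (L(I) = (I + I*I)/7 = (I + I²)/7 = I/7 + I²/7)
k(j) = 170/343 + j² + 79*j (k(j) = (j² + 79*j) + ((4 + 6)/(1 + 6))*(1 + (4 + 6)/(1 + 6))/7 = (j² + 79*j) + (10/7)*(1 + 10/7)/7 = (j² + 79*j) + ((⅐)*10)*(1 + (⅐)*10)/7 = (j² + 79*j) + (⅐)*(10/7)*(1 + 10/7) = (j² + 79*j) + (⅐)*(10/7)*(17/7) = (j² + 79*j) + 170/343 = 170/343 + j² + 79*j)
k(-217) - 36988 = (170/343 + (-217)² + 79*(-217)) - 36988 = (170/343 + 47089 - 17143) - 36988 = 10271648/343 - 36988 = -2415236/343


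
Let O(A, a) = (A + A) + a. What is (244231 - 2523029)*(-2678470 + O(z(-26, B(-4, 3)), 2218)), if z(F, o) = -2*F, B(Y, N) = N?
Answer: 6098400710104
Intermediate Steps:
O(A, a) = a + 2*A (O(A, a) = 2*A + a = a + 2*A)
(244231 - 2523029)*(-2678470 + O(z(-26, B(-4, 3)), 2218)) = (244231 - 2523029)*(-2678470 + (2218 + 2*(-2*(-26)))) = -2278798*(-2678470 + (2218 + 2*52)) = -2278798*(-2678470 + (2218 + 104)) = -2278798*(-2678470 + 2322) = -2278798*(-2676148) = 6098400710104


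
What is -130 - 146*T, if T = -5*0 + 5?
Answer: -860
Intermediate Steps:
T = 5 (T = 0 + 5 = 5)
-130 - 146*T = -130 - 146*5 = -130 - 730 = -860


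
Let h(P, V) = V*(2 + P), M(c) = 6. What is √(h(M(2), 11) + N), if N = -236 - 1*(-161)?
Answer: √13 ≈ 3.6056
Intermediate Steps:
N = -75 (N = -236 + 161 = -75)
√(h(M(2), 11) + N) = √(11*(2 + 6) - 75) = √(11*8 - 75) = √(88 - 75) = √13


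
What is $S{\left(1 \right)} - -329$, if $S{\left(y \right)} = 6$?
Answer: $335$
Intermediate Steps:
$S{\left(1 \right)} - -329 = 6 - -329 = 6 + 329 = 335$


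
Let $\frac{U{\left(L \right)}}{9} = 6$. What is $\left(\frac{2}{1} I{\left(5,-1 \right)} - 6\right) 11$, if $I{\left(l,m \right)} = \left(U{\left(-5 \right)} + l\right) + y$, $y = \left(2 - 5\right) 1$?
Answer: $1166$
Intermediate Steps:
$U{\left(L \right)} = 54$ ($U{\left(L \right)} = 9 \cdot 6 = 54$)
$y = -3$ ($y = \left(-3\right) 1 = -3$)
$I{\left(l,m \right)} = 51 + l$ ($I{\left(l,m \right)} = \left(54 + l\right) - 3 = 51 + l$)
$\left(\frac{2}{1} I{\left(5,-1 \right)} - 6\right) 11 = \left(\frac{2}{1} \left(51 + 5\right) - 6\right) 11 = \left(2 \cdot 1 \cdot 56 - 6\right) 11 = \left(2 \cdot 56 - 6\right) 11 = \left(112 - 6\right) 11 = 106 \cdot 11 = 1166$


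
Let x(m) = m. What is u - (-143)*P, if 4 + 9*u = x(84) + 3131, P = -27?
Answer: -31538/9 ≈ -3504.2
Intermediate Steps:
u = 3211/9 (u = -4/9 + (84 + 3131)/9 = -4/9 + (1/9)*3215 = -4/9 + 3215/9 = 3211/9 ≈ 356.78)
u - (-143)*P = 3211/9 - (-143)*(-27) = 3211/9 - 1*3861 = 3211/9 - 3861 = -31538/9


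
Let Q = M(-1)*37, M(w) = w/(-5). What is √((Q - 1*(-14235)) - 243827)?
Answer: 21*I*√13015/5 ≈ 479.15*I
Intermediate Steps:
M(w) = -w/5 (M(w) = w*(-⅕) = -w/5)
Q = 37/5 (Q = -⅕*(-1)*37 = (⅕)*37 = 37/5 ≈ 7.4000)
√((Q - 1*(-14235)) - 243827) = √((37/5 - 1*(-14235)) - 243827) = √((37/5 + 14235) - 243827) = √(71212/5 - 243827) = √(-1147923/5) = 21*I*√13015/5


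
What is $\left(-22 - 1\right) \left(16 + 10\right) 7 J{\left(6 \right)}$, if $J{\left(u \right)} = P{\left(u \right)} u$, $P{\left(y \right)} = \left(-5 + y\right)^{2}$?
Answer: $-25116$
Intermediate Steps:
$J{\left(u \right)} = u \left(-5 + u\right)^{2}$ ($J{\left(u \right)} = \left(-5 + u\right)^{2} u = u \left(-5 + u\right)^{2}$)
$\left(-22 - 1\right) \left(16 + 10\right) 7 J{\left(6 \right)} = \left(-22 - 1\right) \left(16 + 10\right) 7 \cdot 6 \left(-5 + 6\right)^{2} = \left(-23\right) 26 \cdot 7 \cdot 6 \cdot 1^{2} = \left(-598\right) 7 \cdot 6 \cdot 1 = \left(-4186\right) 6 = -25116$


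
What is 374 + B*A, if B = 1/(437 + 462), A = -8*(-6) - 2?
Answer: 336272/899 ≈ 374.05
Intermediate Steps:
A = 46 (A = 48 - 2 = 46)
B = 1/899 ≈ 0.0011123
374 + B*A = 374 + (1/899)*46 = 374 + 46/899 = 336272/899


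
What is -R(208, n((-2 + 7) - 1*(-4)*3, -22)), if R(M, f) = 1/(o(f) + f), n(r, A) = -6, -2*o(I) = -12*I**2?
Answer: -1/210 ≈ -0.0047619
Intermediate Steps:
o(I) = 6*I**2 (o(I) = -(-6)*I**2 = 6*I**2)
R(M, f) = 1/(f + 6*f**2) (R(M, f) = 1/(6*f**2 + f) = 1/(f + 6*f**2))
-R(208, n((-2 + 7) - 1*(-4)*3, -22)) = -1/((-6)*(1 + 6*(-6))) = -(-1)/(6*(1 - 36)) = -(-1)/(6*(-35)) = -(-1)*(-1)/(6*35) = -1*1/210 = -1/210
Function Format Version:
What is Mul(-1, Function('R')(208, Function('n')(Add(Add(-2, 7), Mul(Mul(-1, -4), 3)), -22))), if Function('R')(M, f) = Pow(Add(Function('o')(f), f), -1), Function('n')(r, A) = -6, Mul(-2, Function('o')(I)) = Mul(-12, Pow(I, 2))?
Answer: Rational(-1, 210) ≈ -0.0047619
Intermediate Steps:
Function('o')(I) = Mul(6, Pow(I, 2)) (Function('o')(I) = Mul(Rational(-1, 2), Mul(-12, Pow(I, 2))) = Mul(6, Pow(I, 2)))
Function('R')(M, f) = Pow(Add(f, Mul(6, Pow(f, 2))), -1) (Function('R')(M, f) = Pow(Add(Mul(6, Pow(f, 2)), f), -1) = Pow(Add(f, Mul(6, Pow(f, 2))), -1))
Mul(-1, Function('R')(208, Function('n')(Add(Add(-2, 7), Mul(Mul(-1, -4), 3)), -22))) = Mul(-1, Mul(Pow(-6, -1), Pow(Add(1, Mul(6, -6)), -1))) = Mul(-1, Mul(Rational(-1, 6), Pow(Add(1, -36), -1))) = Mul(-1, Mul(Rational(-1, 6), Pow(-35, -1))) = Mul(-1, Mul(Rational(-1, 6), Rational(-1, 35))) = Mul(-1, Rational(1, 210)) = Rational(-1, 210)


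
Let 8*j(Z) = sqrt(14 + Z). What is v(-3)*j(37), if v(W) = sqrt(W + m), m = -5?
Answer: I*sqrt(102)/4 ≈ 2.5249*I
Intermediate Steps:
j(Z) = sqrt(14 + Z)/8
v(W) = sqrt(-5 + W) (v(W) = sqrt(W - 5) = sqrt(-5 + W))
v(-3)*j(37) = sqrt(-5 - 3)*(sqrt(14 + 37)/8) = sqrt(-8)*(sqrt(51)/8) = (2*I*sqrt(2))*(sqrt(51)/8) = I*sqrt(102)/4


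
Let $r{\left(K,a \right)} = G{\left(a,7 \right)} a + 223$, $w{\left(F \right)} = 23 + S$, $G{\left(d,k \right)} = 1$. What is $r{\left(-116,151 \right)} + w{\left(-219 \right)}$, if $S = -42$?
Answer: $355$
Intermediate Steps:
$w{\left(F \right)} = -19$ ($w{\left(F \right)} = 23 - 42 = -19$)
$r{\left(K,a \right)} = 223 + a$ ($r{\left(K,a \right)} = 1 a + 223 = a + 223 = 223 + a$)
$r{\left(-116,151 \right)} + w{\left(-219 \right)} = \left(223 + 151\right) - 19 = 374 - 19 = 355$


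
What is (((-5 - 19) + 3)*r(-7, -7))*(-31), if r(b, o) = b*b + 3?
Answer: 33852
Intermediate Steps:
r(b, o) = 3 + b² (r(b, o) = b² + 3 = 3 + b²)
(((-5 - 19) + 3)*r(-7, -7))*(-31) = (((-5 - 19) + 3)*(3 + (-7)²))*(-31) = ((-24 + 3)*(3 + 49))*(-31) = -21*52*(-31) = -1092*(-31) = 33852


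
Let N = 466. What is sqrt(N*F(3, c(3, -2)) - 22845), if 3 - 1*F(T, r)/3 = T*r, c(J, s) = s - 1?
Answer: 17*I*sqrt(21) ≈ 77.904*I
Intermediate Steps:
c(J, s) = -1 + s
F(T, r) = 9 - 3*T*r
sqrt(N*F(3, c(3, -2)) - 22845) = sqrt(466*(9 - 3*3*(-1 - 2)) - 22845) = sqrt(466*(9 - 3*3*(-3)) - 22845) = sqrt(466*(9 + 27) - 22845) = sqrt(466*36 - 22845) = sqrt(16776 - 22845) = sqrt(-6069) = 17*I*sqrt(21)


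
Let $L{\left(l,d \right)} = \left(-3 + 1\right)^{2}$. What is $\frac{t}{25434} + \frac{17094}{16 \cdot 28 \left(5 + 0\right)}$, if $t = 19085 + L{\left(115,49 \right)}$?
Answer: $\frac{631651}{75360} \approx 8.3818$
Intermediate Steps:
$L{\left(l,d \right)} = 4$ ($L{\left(l,d \right)} = \left(-2\right)^{2} = 4$)
$t = 19089$ ($t = 19085 + 4 = 19089$)
$\frac{t}{25434} + \frac{17094}{16 \cdot 28 \left(5 + 0\right)} = \frac{19089}{25434} + \frac{17094}{16 \cdot 28 \left(5 + 0\right)} = 19089 \cdot \frac{1}{25434} + \frac{17094}{448 \cdot 5} = \frac{707}{942} + \frac{17094}{2240} = \frac{707}{942} + 17094 \cdot \frac{1}{2240} = \frac{707}{942} + \frac{1221}{160} = \frac{631651}{75360}$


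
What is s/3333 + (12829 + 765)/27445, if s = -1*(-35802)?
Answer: 31148324/2771945 ≈ 11.237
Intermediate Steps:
s = 35802
s/3333 + (12829 + 765)/27445 = 35802/3333 + (12829 + 765)/27445 = 35802*(1/3333) + 13594*(1/27445) = 11934/1111 + 13594/27445 = 31148324/2771945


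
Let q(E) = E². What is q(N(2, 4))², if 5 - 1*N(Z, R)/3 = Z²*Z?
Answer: 6561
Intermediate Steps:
N(Z, R) = 15 - 3*Z³ (N(Z, R) = 15 - 3*Z²*Z = 15 - 3*Z³)
q(N(2, 4))² = ((15 - 3*2³)²)² = ((15 - 3*8)²)² = ((15 - 24)²)² = ((-9)²)² = 81² = 6561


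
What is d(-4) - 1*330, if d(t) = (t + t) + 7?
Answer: -331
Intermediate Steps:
d(t) = 7 + 2*t (d(t) = 2*t + 7 = 7 + 2*t)
d(-4) - 1*330 = (7 + 2*(-4)) - 1*330 = (7 - 8) - 330 = -1 - 330 = -331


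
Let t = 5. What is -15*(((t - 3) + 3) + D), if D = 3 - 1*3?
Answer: -75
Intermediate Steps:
D = 0 (D = 3 - 3 = 0)
-15*(((t - 3) + 3) + D) = -15*(((5 - 3) + 3) + 0) = -15*((2 + 3) + 0) = -15*(5 + 0) = -15*5 = -75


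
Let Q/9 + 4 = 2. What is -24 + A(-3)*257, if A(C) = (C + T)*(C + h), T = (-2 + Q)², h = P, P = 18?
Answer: 1530411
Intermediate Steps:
Q = -18 (Q = -36 + 9*2 = -36 + 18 = -18)
h = 18
T = 400 (T = (-2 - 18)² = (-20)² = 400)
A(C) = (18 + C)*(400 + C) (A(C) = (C + 400)*(C + 18) = (400 + C)*(18 + C) = (18 + C)*(400 + C))
-24 + A(-3)*257 = -24 + (7200 + (-3)² + 418*(-3))*257 = -24 + (7200 + 9 - 1254)*257 = -24 + 5955*257 = -24 + 1530435 = 1530411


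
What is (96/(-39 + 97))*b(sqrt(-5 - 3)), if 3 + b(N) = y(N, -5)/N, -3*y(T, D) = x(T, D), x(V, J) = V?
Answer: -160/29 ≈ -5.5172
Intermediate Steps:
y(T, D) = -T/3
b(N) = -10/3 (b(N) = -3 + (-N/3)/N = -3 - 1/3 = -10/3)
(96/(-39 + 97))*b(sqrt(-5 - 3)) = (96/(-39 + 97))*(-10/3) = (96/58)*(-10/3) = (96*(1/58))*(-10/3) = (48/29)*(-10/3) = -160/29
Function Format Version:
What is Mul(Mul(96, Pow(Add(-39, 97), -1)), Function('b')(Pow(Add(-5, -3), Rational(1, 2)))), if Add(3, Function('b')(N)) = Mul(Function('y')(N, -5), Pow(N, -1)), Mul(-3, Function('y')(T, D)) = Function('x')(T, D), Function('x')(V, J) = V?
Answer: Rational(-160, 29) ≈ -5.5172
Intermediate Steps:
Function('y')(T, D) = Mul(Rational(-1, 3), T)
Function('b')(N) = Rational(-10, 3) (Function('b')(N) = Add(-3, Mul(Mul(Rational(-1, 3), N), Pow(N, -1))) = Add(-3, Rational(-1, 3)) = Rational(-10, 3))
Mul(Mul(96, Pow(Add(-39, 97), -1)), Function('b')(Pow(Add(-5, -3), Rational(1, 2)))) = Mul(Mul(96, Pow(Add(-39, 97), -1)), Rational(-10, 3)) = Mul(Mul(96, Pow(58, -1)), Rational(-10, 3)) = Mul(Mul(96, Rational(1, 58)), Rational(-10, 3)) = Mul(Rational(48, 29), Rational(-10, 3)) = Rational(-160, 29)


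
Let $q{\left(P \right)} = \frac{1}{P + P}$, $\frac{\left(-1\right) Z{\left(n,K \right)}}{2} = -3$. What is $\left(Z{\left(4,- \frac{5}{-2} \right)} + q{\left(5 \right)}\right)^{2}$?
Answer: $\frac{3721}{100} \approx 37.21$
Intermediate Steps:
$Z{\left(n,K \right)} = 6$ ($Z{\left(n,K \right)} = \left(-2\right) \left(-3\right) = 6$)
$q{\left(P \right)} = \frac{1}{2 P}$
$\left(Z{\left(4,- \frac{5}{-2} \right)} + q{\left(5 \right)}\right)^{2} = \left(6 + \frac{1}{2 \cdot 5}\right)^{2} = \left(6 + \frac{1}{2} \cdot \frac{1}{5}\right)^{2} = \left(6 + \frac{1}{10}\right)^{2} = \left(\frac{61}{10}\right)^{2} = \frac{3721}{100}$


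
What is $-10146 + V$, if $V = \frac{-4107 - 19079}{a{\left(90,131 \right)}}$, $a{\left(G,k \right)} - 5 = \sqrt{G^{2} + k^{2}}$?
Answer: $- \frac{127964263}{12618} - \frac{11593 \sqrt{25261}}{12618} \approx -10287.0$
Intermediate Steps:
$a{\left(G,k \right)} = 5 + \sqrt{G^{2} + k^{2}}$
$V = - \frac{23186}{5 + \sqrt{25261}}$ ($V = \frac{-4107 - 19079}{5 + \sqrt{90^{2} + 131^{2}}} = \frac{-4107 - 19079}{5 + \sqrt{8100 + 17161}} = - \frac{23186}{5 + \sqrt{25261}} \approx -141.43$)
$-10146 + V = -10146 + \left(\frac{57965}{12618} - \frac{11593 \sqrt{25261}}{12618}\right) = - \frac{127964263}{12618} - \frac{11593 \sqrt{25261}}{12618}$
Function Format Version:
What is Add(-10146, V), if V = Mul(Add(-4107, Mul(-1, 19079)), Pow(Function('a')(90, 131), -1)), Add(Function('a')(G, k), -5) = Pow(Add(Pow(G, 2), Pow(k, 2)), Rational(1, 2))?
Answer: Add(Rational(-127964263, 12618), Mul(Rational(-11593, 12618), Pow(25261, Rational(1, 2)))) ≈ -10287.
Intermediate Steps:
Function('a')(G, k) = Add(5, Pow(Add(Pow(G, 2), Pow(k, 2)), Rational(1, 2)))
V = Mul(-23186, Pow(Add(5, Pow(25261, Rational(1, 2))), -1)) (V = Mul(Add(-4107, Mul(-1, 19079)), Pow(Add(5, Pow(Add(Pow(90, 2), Pow(131, 2)), Rational(1, 2))), -1)) = Mul(Add(-4107, -19079), Pow(Add(5, Pow(Add(8100, 17161), Rational(1, 2))), -1)) = Mul(-23186, Pow(Add(5, Pow(25261, Rational(1, 2))), -1)) ≈ -141.43)
Add(-10146, V) = Add(-10146, Add(Rational(57965, 12618), Mul(Rational(-11593, 12618), Pow(25261, Rational(1, 2))))) = Add(Rational(-127964263, 12618), Mul(Rational(-11593, 12618), Pow(25261, Rational(1, 2))))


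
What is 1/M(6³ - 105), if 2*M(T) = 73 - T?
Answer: -1/19 ≈ -0.052632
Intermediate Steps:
M(T) = 73/2 - T/2 (M(T) = (73 - T)/2 = 73/2 - T/2)
1/M(6³ - 105) = 1/(73/2 - (6³ - 105)/2) = 1/(73/2 - (216 - 105)/2) = 1/(73/2 - ½*111) = 1/(73/2 - 111/2) = 1/(-19) = -1/19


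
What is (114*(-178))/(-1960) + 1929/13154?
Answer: 16918863/1611365 ≈ 10.500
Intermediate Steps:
(114*(-178))/(-1960) + 1929/13154 = -20292*(-1/1960) + 1929*(1/13154) = 5073/490 + 1929/13154 = 16918863/1611365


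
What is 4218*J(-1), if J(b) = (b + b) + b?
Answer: -12654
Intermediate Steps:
J(b) = 3*b (J(b) = 2*b + b = 3*b)
4218*J(-1) = 4218*(3*(-1)) = 4218*(-3) = -12654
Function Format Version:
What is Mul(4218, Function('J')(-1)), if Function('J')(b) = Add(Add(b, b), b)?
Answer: -12654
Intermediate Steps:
Function('J')(b) = Mul(3, b) (Function('J')(b) = Add(Mul(2, b), b) = Mul(3, b))
Mul(4218, Function('J')(-1)) = Mul(4218, Mul(3, -1)) = Mul(4218, -3) = -12654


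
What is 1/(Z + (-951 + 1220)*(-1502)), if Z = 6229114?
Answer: 1/5825076 ≈ 1.7167e-7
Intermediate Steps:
1/(Z + (-951 + 1220)*(-1502)) = 1/(6229114 + (-951 + 1220)*(-1502)) = 1/(6229114 + 269*(-1502)) = 1/(6229114 - 404038) = 1/5825076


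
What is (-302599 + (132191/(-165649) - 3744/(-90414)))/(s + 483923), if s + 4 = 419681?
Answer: -125889809197837/375922416018600 ≈ -0.33488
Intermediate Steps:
s = 419677 (s = -4 + 419681 = 419677)
(-302599 + (132191/(-165649) - 3744/(-90414)))/(s + 483923) = (-302599 + (132191/(-165649) - 3744/(-90414)))/(419677 + 483923) = (-302599 + (132191*(-1/165649) - 3744*(-1/90414)))/903600 = (-302599 + (-132191/165649 + 208/5023))*(1/903600) = (-302599 - 629540401/832054927)*(1/903600) = -251779618395674/832054927*1/903600 = -125889809197837/375922416018600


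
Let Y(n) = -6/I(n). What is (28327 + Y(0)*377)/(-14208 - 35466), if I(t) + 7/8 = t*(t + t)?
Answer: -216385/347718 ≈ -0.62230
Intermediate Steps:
I(t) = -7/8 + 2*t**2 (I(t) = -7/8 + t*(t + t) = -7/8 + t*(2*t) = -7/8 + 2*t**2)
Y(n) = -6/(-7/8 + 2*n**2)
(28327 + Y(0)*377)/(-14208 - 35466) = (28327 - 48/(-7 + 16*0**2)*377)/(-14208 - 35466) = (28327 - 48/(-7 + 16*0)*377)/(-49674) = (28327 - 48/(-7 + 0)*377)*(-1/49674) = (28327 - 48/(-7)*377)*(-1/49674) = (28327 - 48*(-1/7)*377)*(-1/49674) = (28327 + (48/7)*377)*(-1/49674) = (28327 + 18096/7)*(-1/49674) = (216385/7)*(-1/49674) = -216385/347718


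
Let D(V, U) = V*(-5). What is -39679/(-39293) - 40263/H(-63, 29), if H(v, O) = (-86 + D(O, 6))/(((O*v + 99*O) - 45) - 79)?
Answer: 485166300043/3025561 ≈ 1.6036e+5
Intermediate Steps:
D(V, U) = -5*V
H(v, O) = (-86 - 5*O)/(-124 + 99*O + O*v) (H(v, O) = (-86 - 5*O)/(((O*v + 99*O) - 45) - 79) = (-86 - 5*O)/(((99*O + O*v) - 45) - 79) = (-86 - 5*O)/((-45 + 99*O + O*v) - 79) = (-86 - 5*O)/(-124 + 99*O + O*v))
-39679/(-39293) - 40263/H(-63, 29) = -39679/(-39293) - 40263*(-124 + 99*29 + 29*(-63))/(-86 - 5*29) = -39679*(-1/39293) - 40263*(-124 + 2871 - 1827)/(-86 - 145) = 39679/39293 - 40263/(-231/920) = 39679/39293 - 40263*(-920/231) = 39679/39293 + 12347320/77 = 485166300043/3025561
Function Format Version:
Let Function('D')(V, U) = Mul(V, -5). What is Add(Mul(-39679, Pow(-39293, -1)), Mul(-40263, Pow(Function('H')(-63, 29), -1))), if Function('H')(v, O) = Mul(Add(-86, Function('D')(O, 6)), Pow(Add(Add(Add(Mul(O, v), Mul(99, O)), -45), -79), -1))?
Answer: Rational(485166300043, 3025561) ≈ 1.6036e+5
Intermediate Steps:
Function('D')(V, U) = Mul(-5, V)
Function('H')(v, O) = Mul(Pow(Add(-124, Mul(99, O), Mul(O, v)), -1), Add(-86, Mul(-5, O))) (Function('H')(v, O) = Mul(Add(-86, Mul(-5, O)), Pow(Add(Add(Add(Mul(O, v), Mul(99, O)), -45), -79), -1)) = Mul(Add(-86, Mul(-5, O)), Pow(Add(Add(Add(Mul(99, O), Mul(O, v)), -45), -79), -1)) = Mul(Add(-86, Mul(-5, O)), Pow(Add(Add(-45, Mul(99, O), Mul(O, v)), -79), -1)) = Mul(Add(-86, Mul(-5, O)), Pow(Add(-124, Mul(99, O), Mul(O, v)), -1)) = Mul(Pow(Add(-124, Mul(99, O), Mul(O, v)), -1), Add(-86, Mul(-5, O))))
Add(Mul(-39679, Pow(-39293, -1)), Mul(-40263, Pow(Function('H')(-63, 29), -1))) = Add(Mul(-39679, Pow(-39293, -1)), Mul(-40263, Pow(Mul(Pow(Add(-124, Mul(99, 29), Mul(29, -63)), -1), Add(-86, Mul(-5, 29))), -1))) = Add(Mul(-39679, Rational(-1, 39293)), Mul(-40263, Pow(Mul(Pow(Add(-124, 2871, -1827), -1), Add(-86, -145)), -1))) = Add(Rational(39679, 39293), Mul(-40263, Pow(Mul(Pow(920, -1), -231), -1))) = Add(Rational(39679, 39293), Mul(-40263, Pow(Mul(Rational(1, 920), -231), -1))) = Add(Rational(39679, 39293), Mul(-40263, Pow(Rational(-231, 920), -1))) = Add(Rational(39679, 39293), Mul(-40263, Rational(-920, 231))) = Add(Rational(39679, 39293), Rational(12347320, 77)) = Rational(485166300043, 3025561)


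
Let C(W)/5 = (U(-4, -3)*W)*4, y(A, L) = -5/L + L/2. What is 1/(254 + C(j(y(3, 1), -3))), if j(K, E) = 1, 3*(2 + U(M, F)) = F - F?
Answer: 1/214 ≈ 0.0046729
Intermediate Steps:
y(A, L) = L/2 - 5/L (y(A, L) = -5/L + L*(1/2) = -5/L + L/2 = L/2 - 5/L)
U(M, F) = -2 (U(M, F) = -2 + (F - F)/3 = -2 + (1/3)*0 = -2 + 0 = -2)
C(W) = -40*W (C(W) = 5*(-2*W*4) = 5*(-8*W) = -40*W)
1/(254 + C(j(y(3, 1), -3))) = 1/(254 - 40*1) = 1/(254 - 40) = 1/214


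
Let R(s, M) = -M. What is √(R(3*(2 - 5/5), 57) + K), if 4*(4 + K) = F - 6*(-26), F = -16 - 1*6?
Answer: I*√110/2 ≈ 5.244*I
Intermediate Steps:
F = -22 (F = -16 - 6 = -22)
K = 59/2 (K = -4 + (-22 - 6*(-26))/4 = -4 + (-22 + 156)/4 = -4 + (¼)*134 = -4 + 67/2 = 59/2 ≈ 29.500)
√(R(3*(2 - 5/5), 57) + K) = √(-1*57 + 59/2) = √(-57 + 59/2) = √(-55/2) = I*√110/2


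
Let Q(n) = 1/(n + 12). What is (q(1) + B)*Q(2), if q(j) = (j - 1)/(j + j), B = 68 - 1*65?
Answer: 3/14 ≈ 0.21429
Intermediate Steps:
B = 3 (B = 68 - 65 = 3)
q(j) = (-1 + j)/(2*j) (q(j) = (-1 + j)/((2*j)) = (-1 + j)*(1/(2*j)) = (-1 + j)/(2*j))
Q(n) = 1/(12 + n)
(q(1) + B)*Q(2) = ((1/2)*(-1 + 1)/1 + 3)/(12 + 2) = ((1/2)*1*0 + 3)/14 = (0 + 3)*(1/14) = 3*(1/14) = 3/14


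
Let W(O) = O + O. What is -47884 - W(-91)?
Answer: -47702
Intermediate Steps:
W(O) = 2*O
-47884 - W(-91) = -47884 - 2*(-91) = -47884 - 1*(-182) = -47884 + 182 = -47702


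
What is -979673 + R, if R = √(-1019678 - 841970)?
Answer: -979673 + 4*I*√116353 ≈ -9.7967e+5 + 1364.4*I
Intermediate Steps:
R = 4*I*√116353 (R = √(-1861648) = 4*I*√116353 ≈ 1364.4*I)
-979673 + R = -979673 + 4*I*√116353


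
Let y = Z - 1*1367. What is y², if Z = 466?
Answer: 811801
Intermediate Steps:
y = -901 (y = 466 - 1*1367 = 466 - 1367 = -901)
y² = (-901)² = 811801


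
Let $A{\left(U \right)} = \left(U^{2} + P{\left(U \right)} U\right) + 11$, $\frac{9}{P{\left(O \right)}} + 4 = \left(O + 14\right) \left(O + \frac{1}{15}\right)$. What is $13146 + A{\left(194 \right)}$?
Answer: $\frac{15375765297}{302714} \approx 50793.0$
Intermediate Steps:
$P{\left(O \right)} = \frac{9}{-4 + \left(14 + O\right) \left(\frac{1}{15} + O\right)}$ ($P{\left(O \right)} = \frac{9}{-4 + \left(O + 14\right) \left(O + \frac{1}{15}\right)} = \frac{9}{-4 + \left(14 + O\right) \left(O + \frac{1}{15}\right)} = \frac{9}{-4 + \left(14 + O\right) \left(\frac{1}{15} + O\right)}$)
$A{\left(U \right)} = 11 + U^{2} + \frac{135 U}{-46 + 15 U^{2} + 211 U}$ ($A{\left(U \right)} = \left(U^{2} + \frac{135}{-46 + 15 U^{2} + 211 U} U\right) + 11 = \left(U^{2} + \frac{135 U}{-46 + 15 U^{2} + 211 U}\right) + 11 = 11 + U^{2} + \frac{135 U}{-46 + 15 U^{2} + 211 U}$)
$13146 + A{\left(194 \right)} = 13146 + \frac{135 \cdot 194 + \left(11 + 194^{2}\right) \left(-46 + 15 \cdot 194^{2} + 211 \cdot 194\right)}{-46 + 15 \cdot 194^{2} + 211 \cdot 194} = 13146 + \frac{26190 + \left(11 + 37636\right) \left(-46 + 15 \cdot 37636 + 40934\right)}{-46 + 15 \cdot 37636 + 40934} = 13146 + \frac{26190 + 37647 \left(-46 + 564540 + 40934\right)}{-46 + 564540 + 40934} = 13146 + \frac{26190 + 37647 \cdot 605428}{605428} = 13146 + \frac{26190 + 22792547916}{605428} = 13146 + \frac{1}{605428} \cdot 22792574106 = 13146 + \frac{11396287053}{302714} = \frac{15375765297}{302714}$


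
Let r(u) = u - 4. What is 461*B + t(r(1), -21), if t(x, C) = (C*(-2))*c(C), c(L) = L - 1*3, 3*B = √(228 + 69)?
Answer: -1008 + 461*√33 ≈ 1640.2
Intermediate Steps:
r(u) = -4 + u
B = √33 (B = √(228 + 69)/3 = √297/3 = (3*√33)/3 = √33 ≈ 5.7446)
c(L) = -3 + L (c(L) = L - 3 = -3 + L)
t(x, C) = -2*C*(-3 + C) (t(x, C) = (C*(-2))*(-3 + C) = (-2*C)*(-3 + C) = -2*C*(-3 + C))
461*B + t(r(1), -21) = 461*√33 + 2*(-21)*(3 - 1*(-21)) = 461*√33 + 2*(-21)*(3 + 21) = 461*√33 + 2*(-21)*24 = 461*√33 - 1008 = -1008 + 461*√33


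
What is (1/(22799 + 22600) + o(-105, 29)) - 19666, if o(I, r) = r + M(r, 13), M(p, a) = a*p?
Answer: -874384739/45399 ≈ -19260.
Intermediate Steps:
o(I, r) = 14*r (o(I, r) = r + 13*r = 14*r)
(1/(22799 + 22600) + o(-105, 29)) - 19666 = (1/(22799 + 22600) + 14*29) - 19666 = (1/45399 + 406) - 19666 = 18431995/45399 - 19666 = -874384739/45399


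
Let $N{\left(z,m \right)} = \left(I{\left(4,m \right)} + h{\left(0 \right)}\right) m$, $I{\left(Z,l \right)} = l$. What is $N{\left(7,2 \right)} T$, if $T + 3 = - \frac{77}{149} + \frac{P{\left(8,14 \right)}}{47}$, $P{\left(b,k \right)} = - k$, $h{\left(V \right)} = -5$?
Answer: $\frac{160284}{7003} \approx 22.888$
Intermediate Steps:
$T = - \frac{26714}{7003}$ ($T = -3 - \left(\frac{77}{149} - \frac{\left(-1\right) 14}{47}\right) = -3 - \frac{5705}{7003} = - \frac{26714}{7003} \approx -3.8147$)
$N{\left(z,m \right)} = m \left(-5 + m\right)$ ($N{\left(z,m \right)} = \left(m - 5\right) m = \left(-5 + m\right) m = m \left(-5 + m\right)$)
$N{\left(7,2 \right)} T = 2 \left(-5 + 2\right) \left(- \frac{26714}{7003}\right) = 2 \left(-3\right) \left(- \frac{26714}{7003}\right) = \left(-6\right) \left(- \frac{26714}{7003}\right) = \frac{160284}{7003}$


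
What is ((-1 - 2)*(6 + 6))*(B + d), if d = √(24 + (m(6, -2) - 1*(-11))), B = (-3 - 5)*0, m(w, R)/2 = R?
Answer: -36*√31 ≈ -200.44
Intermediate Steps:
m(w, R) = 2*R
B = 0 (B = -8*0 = 0)
d = √31 (d = √(24 + (2*(-2) - 1*(-11))) = √(24 + (-4 + 11)) = √(24 + 7) = √31 ≈ 5.5678)
((-1 - 2)*(6 + 6))*(B + d) = ((-1 - 2)*(6 + 6))*(0 + √31) = (-3*12)*√31 = -36*√31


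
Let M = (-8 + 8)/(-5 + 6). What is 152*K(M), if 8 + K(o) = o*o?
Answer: -1216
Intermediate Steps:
M = 0 (M = 0/1 = 0*1 = 0)
K(o) = -8 + o**2 (K(o) = -8 + o*o = -8 + o**2)
152*K(M) = 152*(-8 + 0**2) = 152*(-8 + 0) = 152*(-8) = -1216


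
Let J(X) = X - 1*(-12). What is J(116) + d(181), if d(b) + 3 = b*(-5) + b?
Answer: -599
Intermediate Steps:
J(X) = 12 + X (J(X) = X + 12 = 12 + X)
d(b) = -3 - 4*b (d(b) = -3 + (b*(-5) + b) = -3 + (-5*b + b) = -3 - 4*b)
J(116) + d(181) = (12 + 116) + (-3 - 4*181) = 128 + (-3 - 724) = 128 - 727 = -599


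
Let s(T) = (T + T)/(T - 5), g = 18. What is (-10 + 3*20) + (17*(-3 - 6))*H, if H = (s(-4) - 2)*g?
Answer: 3110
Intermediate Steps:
s(T) = 2*T/(-5 + T) (s(T) = (2*T)/(-5 + T) = 2*T/(-5 + T))
H = -20 (H = (2*(-4)/(-5 - 4) - 2)*18 = (2*(-4)/(-9) - 2)*18 = (2*(-4)*(-1/9) - 2)*18 = (8/9 - 2)*18 = -10/9*18 = -20)
(-10 + 3*20) + (17*(-3 - 6))*H = (-10 + 3*20) + (17*(-3 - 6))*(-20) = (-10 + 60) + (17*(-9))*(-20) = 50 - 153*(-20) = 50 + 3060 = 3110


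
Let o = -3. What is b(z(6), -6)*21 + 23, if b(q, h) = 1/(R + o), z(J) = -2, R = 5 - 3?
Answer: 2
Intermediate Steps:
R = 2
b(q, h) = -1 (b(q, h) = 1/(2 - 3) = 1/(-1) = -1)
b(z(6), -6)*21 + 23 = -1*21 + 23 = -21 + 23 = 2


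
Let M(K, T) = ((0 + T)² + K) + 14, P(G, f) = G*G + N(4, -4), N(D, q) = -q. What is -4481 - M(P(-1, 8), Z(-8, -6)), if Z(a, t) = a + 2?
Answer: -4536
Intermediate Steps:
Z(a, t) = 2 + a
P(G, f) = 4 + G² (P(G, f) = G*G - 1*(-4) = G² + 4 = 4 + G²)
M(K, T) = 14 + K + T² (M(K, T) = (T² + K) + 14 = (K + T²) + 14 = 14 + K + T²)
-4481 - M(P(-1, 8), Z(-8, -6)) = -4481 - (14 + (4 + (-1)²) + (2 - 8)²) = -4481 - (14 + (4 + 1) + (-6)²) = -4481 - (14 + 5 + 36) = -4481 - 1*55 = -4481 - 55 = -4536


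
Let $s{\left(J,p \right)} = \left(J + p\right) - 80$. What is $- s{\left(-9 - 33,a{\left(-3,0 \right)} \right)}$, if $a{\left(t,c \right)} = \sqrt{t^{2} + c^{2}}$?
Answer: $119$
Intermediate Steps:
$a{\left(t,c \right)} = \sqrt{c^{2} + t^{2}}$
$s{\left(J,p \right)} = -80 + J + p$
$- s{\left(-9 - 33,a{\left(-3,0 \right)} \right)} = - (-80 - 42 + \sqrt{0^{2} + \left(-3\right)^{2}}) = - (-80 - 42 + \sqrt{0 + 9}) = - (-80 - 42 + \sqrt{9}) = - (-80 - 42 + 3) = \left(-1\right) \left(-119\right) = 119$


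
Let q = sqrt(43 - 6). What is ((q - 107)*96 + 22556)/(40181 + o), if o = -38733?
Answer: 3071/362 + 12*sqrt(37)/181 ≈ 8.8867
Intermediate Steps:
q = sqrt(37) ≈ 6.0828
((q - 107)*96 + 22556)/(40181 + o) = ((sqrt(37) - 107)*96 + 22556)/(40181 - 38733) = ((-107 + sqrt(37))*96 + 22556)/1448 = ((-10272 + 96*sqrt(37)) + 22556)*(1/1448) = (12284 + 96*sqrt(37))*(1/1448) = 3071/362 + 12*sqrt(37)/181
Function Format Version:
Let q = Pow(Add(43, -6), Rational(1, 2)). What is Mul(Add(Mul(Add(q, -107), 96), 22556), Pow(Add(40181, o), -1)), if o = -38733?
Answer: Add(Rational(3071, 362), Mul(Rational(12, 181), Pow(37, Rational(1, 2)))) ≈ 8.8867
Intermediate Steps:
q = Pow(37, Rational(1, 2)) ≈ 6.0828
Mul(Add(Mul(Add(q, -107), 96), 22556), Pow(Add(40181, o), -1)) = Mul(Add(Mul(Add(Pow(37, Rational(1, 2)), -107), 96), 22556), Pow(Add(40181, -38733), -1)) = Mul(Add(Mul(Add(-107, Pow(37, Rational(1, 2))), 96), 22556), Pow(1448, -1)) = Mul(Add(Add(-10272, Mul(96, Pow(37, Rational(1, 2)))), 22556), Rational(1, 1448)) = Mul(Add(12284, Mul(96, Pow(37, Rational(1, 2)))), Rational(1, 1448)) = Add(Rational(3071, 362), Mul(Rational(12, 181), Pow(37, Rational(1, 2))))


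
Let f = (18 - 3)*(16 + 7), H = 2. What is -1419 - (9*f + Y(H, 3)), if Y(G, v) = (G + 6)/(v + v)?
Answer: -13576/3 ≈ -4525.3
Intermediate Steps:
Y(G, v) = (6 + G)/(2*v) (Y(G, v) = (6 + G)/((2*v)) = (6 + G)*(1/(2*v)) = (6 + G)/(2*v))
f = 345 (f = 15*23 = 345)
-1419 - (9*f + Y(H, 3)) = -1419 - (9*345 + (½)*(6 + 2)/3) = -1419 - (3105 + (½)*(⅓)*8) = -1419 - (3105 + 4/3) = -1419 - 1*9319/3 = -1419 - 9319/3 = -13576/3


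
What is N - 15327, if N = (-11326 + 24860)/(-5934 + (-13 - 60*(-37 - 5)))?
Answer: -52539163/3427 ≈ -15331.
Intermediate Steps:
N = -13534/3427 (N = 13534/(-5934 + (-13 - 60*(-42))) = 13534/(-5934 + (-13 + 2520)) = 13534/(-5934 + 2507) = 13534/(-3427) = 13534*(-1/3427) = -13534/3427 ≈ -3.9492)
N - 15327 = -13534/3427 - 15327 = -52539163/3427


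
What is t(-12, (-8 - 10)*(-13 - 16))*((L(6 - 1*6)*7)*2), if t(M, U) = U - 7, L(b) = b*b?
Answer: 0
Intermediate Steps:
L(b) = b²
t(M, U) = -7 + U
t(-12, (-8 - 10)*(-13 - 16))*((L(6 - 1*6)*7)*2) = (-7 + (-8 - 10)*(-13 - 16))*(((6 - 1*6)²*7)*2) = (-7 - 18*(-29))*(((6 - 6)²*7)*2) = (-7 + 522)*((0²*7)*2) = 515*((0*7)*2) = 515*(0*2) = 515*0 = 0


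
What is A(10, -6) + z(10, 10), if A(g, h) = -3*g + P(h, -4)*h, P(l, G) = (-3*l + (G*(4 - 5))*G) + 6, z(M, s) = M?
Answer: -68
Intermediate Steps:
P(l, G) = 6 - G² - 3*l (P(l, G) = (-3*l + (G*(-1))*G) + 6 = (-3*l + (-G)*G) + 6 = (-3*l - G²) + 6 = (-G² - 3*l) + 6 = 6 - G² - 3*l)
A(g, h) = -3*g + h*(-10 - 3*h) (A(g, h) = -3*g + (6 - 1*(-4)² - 3*h)*h = -3*g + (6 - 1*16 - 3*h)*h = -3*g + (6 - 16 - 3*h)*h = -3*g + (-10 - 3*h)*h = -3*g + h*(-10 - 3*h))
A(10, -6) + z(10, 10) = (-3*10 - 1*(-6)*(10 + 3*(-6))) + 10 = (-30 - 1*(-6)*(10 - 18)) + 10 = (-30 - 1*(-6)*(-8)) + 10 = (-30 - 48) + 10 = -78 + 10 = -68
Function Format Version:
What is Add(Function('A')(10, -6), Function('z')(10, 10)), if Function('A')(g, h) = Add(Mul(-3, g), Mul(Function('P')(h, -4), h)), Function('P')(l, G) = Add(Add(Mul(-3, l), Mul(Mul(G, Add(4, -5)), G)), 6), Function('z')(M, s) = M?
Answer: -68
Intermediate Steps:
Function('P')(l, G) = Add(6, Mul(-1, Pow(G, 2)), Mul(-3, l)) (Function('P')(l, G) = Add(Add(Mul(-3, l), Mul(Mul(G, -1), G)), 6) = Add(Add(Mul(-3, l), Mul(Mul(-1, G), G)), 6) = Add(Add(Mul(-3, l), Mul(-1, Pow(G, 2))), 6) = Add(Add(Mul(-1, Pow(G, 2)), Mul(-3, l)), 6) = Add(6, Mul(-1, Pow(G, 2)), Mul(-3, l)))
Function('A')(g, h) = Add(Mul(-3, g), Mul(h, Add(-10, Mul(-3, h)))) (Function('A')(g, h) = Add(Mul(-3, g), Mul(Add(6, Mul(-1, Pow(-4, 2)), Mul(-3, h)), h)) = Add(Mul(-3, g), Mul(Add(6, Mul(-1, 16), Mul(-3, h)), h)) = Add(Mul(-3, g), Mul(Add(6, -16, Mul(-3, h)), h)) = Add(Mul(-3, g), Mul(Add(-10, Mul(-3, h)), h)) = Add(Mul(-3, g), Mul(h, Add(-10, Mul(-3, h)))))
Add(Function('A')(10, -6), Function('z')(10, 10)) = Add(Add(Mul(-3, 10), Mul(-1, -6, Add(10, Mul(3, -6)))), 10) = Add(Add(-30, Mul(-1, -6, Add(10, -18))), 10) = Add(Add(-30, Mul(-1, -6, -8)), 10) = Add(Add(-30, -48), 10) = Add(-78, 10) = -68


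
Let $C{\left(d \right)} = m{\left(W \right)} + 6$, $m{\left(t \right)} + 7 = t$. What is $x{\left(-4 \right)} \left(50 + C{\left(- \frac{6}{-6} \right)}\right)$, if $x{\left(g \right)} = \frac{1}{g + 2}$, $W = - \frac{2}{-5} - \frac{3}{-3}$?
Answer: $- \frac{126}{5} \approx -25.2$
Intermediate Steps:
$W = \frac{7}{5}$ ($W = \left(-2\right) \left(- \frac{1}{5}\right) - -1 = \frac{2}{5} + 1 = \frac{7}{5} \approx 1.4$)
$m{\left(t \right)} = -7 + t$
$x{\left(g \right)} = \frac{1}{2 + g}$
$C{\left(d \right)} = \frac{2}{5}$ ($C{\left(d \right)} = \left(-7 + \frac{7}{5}\right) + 6 = - \frac{28}{5} + 6 = \frac{2}{5}$)
$x{\left(-4 \right)} \left(50 + C{\left(- \frac{6}{-6} \right)}\right) = \frac{50 + \frac{2}{5}}{2 - 4} = \frac{1}{-2} \cdot \frac{252}{5} = \left(- \frac{1}{2}\right) \frac{252}{5} = - \frac{126}{5}$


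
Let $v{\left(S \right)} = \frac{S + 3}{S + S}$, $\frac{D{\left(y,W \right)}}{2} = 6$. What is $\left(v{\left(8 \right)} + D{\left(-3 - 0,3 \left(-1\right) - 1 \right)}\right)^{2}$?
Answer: $\frac{41209}{256} \approx 160.97$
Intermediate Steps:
$D{\left(y,W \right)} = 12$ ($D{\left(y,W \right)} = 2 \cdot 6 = 12$)
$v{\left(S \right)} = \frac{3 + S}{2 S}$
$\left(v{\left(8 \right)} + D{\left(-3 - 0,3 \left(-1\right) - 1 \right)}\right)^{2} = \left(\frac{3 + 8}{2 \cdot 8} + 12\right)^{2} = \left(\frac{1}{2} \cdot \frac{1}{8} \cdot 11 + 12\right)^{2} = \left(\frac{11}{16} + 12\right)^{2} = \left(\frac{203}{16}\right)^{2} = \frac{41209}{256}$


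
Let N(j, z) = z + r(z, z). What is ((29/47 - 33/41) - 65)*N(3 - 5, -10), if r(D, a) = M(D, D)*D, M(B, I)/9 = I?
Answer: -111799130/1927 ≈ -58017.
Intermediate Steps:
M(B, I) = 9*I
r(D, a) = 9*D² (r(D, a) = (9*D)*D = 9*D²)
N(j, z) = z + 9*z²
((29/47 - 33/41) - 65)*N(3 - 5, -10) = ((29/47 - 33/41) - 65)*(-10*(1 + 9*(-10))) = ((29*(1/47) - 33*1/41) - 65)*(-10*(1 - 90)) = ((29/47 - 33/41) - 65)*(-10*(-89)) = (-362/1927 - 65)*890 = -125617/1927*890 = -111799130/1927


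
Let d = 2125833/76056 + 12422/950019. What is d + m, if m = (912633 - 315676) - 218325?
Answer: 9119980432126969/24084881688 ≈ 3.7866e+5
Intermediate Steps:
m = 378632 (m = 596957 - 218325 = 378632)
d = 673508836153/24084881688 (d = 2125833*(1/76056) + 12422*(1/950019) = 708611/25352 + 12422/950019 = 673508836153/24084881688 ≈ 27.964)
d + m = 673508836153/24084881688 + 378632 = 9119980432126969/24084881688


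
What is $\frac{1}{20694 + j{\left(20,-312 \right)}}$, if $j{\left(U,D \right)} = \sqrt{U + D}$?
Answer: $\frac{10347}{214120964} - \frac{i \sqrt{73}}{214120964} \approx 4.8323 \cdot 10^{-5} - 3.9903 \cdot 10^{-8} i$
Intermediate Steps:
$j{\left(U,D \right)} = \sqrt{D + U}$
$\frac{1}{20694 + j{\left(20,-312 \right)}} = \frac{1}{20694 + \sqrt{-312 + 20}} = \frac{1}{20694 + \sqrt{-292}} = \frac{1}{20694 + 2 i \sqrt{73}}$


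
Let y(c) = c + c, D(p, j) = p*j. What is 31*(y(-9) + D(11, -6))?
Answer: -2604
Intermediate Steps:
D(p, j) = j*p
y(c) = 2*c
31*(y(-9) + D(11, -6)) = 31*(2*(-9) - 6*11) = 31*(-18 - 66) = 31*(-84) = -2604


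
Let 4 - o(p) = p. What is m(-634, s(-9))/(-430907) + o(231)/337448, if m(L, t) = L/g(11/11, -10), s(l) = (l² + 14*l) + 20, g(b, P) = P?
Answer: -596050461/727043526680 ≈ -0.00081983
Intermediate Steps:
s(l) = 20 + l² + 14*l
m(L, t) = -L/10 (m(L, t) = L/(-10) = L*(-⅒) = -L/10)
o(p) = 4 - p
m(-634, s(-9))/(-430907) + o(231)/337448 = -⅒*(-634)/(-430907) + (4 - 1*231)/337448 = (317/5)*(-1/430907) + (4 - 231)*(1/337448) = -317/2154535 - 227*1/337448 = -317/2154535 - 227/337448 = -596050461/727043526680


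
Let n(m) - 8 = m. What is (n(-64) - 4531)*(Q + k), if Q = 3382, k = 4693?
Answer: -37040025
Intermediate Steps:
n(m) = 8 + m
(n(-64) - 4531)*(Q + k) = ((8 - 64) - 4531)*(3382 + 4693) = (-56 - 4531)*8075 = -4587*8075 = -37040025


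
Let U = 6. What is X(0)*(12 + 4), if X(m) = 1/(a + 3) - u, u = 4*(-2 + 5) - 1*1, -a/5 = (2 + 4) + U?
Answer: -10048/57 ≈ -176.28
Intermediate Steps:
a = -60 (a = -5*((2 + 4) + 6) = -5*(6 + 6) = -5*12 = -60)
u = 11 (u = 4*3 - 1 = 12 - 1 = 11)
X(m) = -628/57 (X(m) = 1/(-60 + 3) - 1*11 = 1/(-57) - 11 = -1/57 - 11 = -628/57)
X(0)*(12 + 4) = -628*(12 + 4)/57 = -628/57*16 = -10048/57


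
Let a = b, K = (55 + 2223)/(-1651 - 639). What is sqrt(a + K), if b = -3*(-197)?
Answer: 2*sqrt(193377905)/1145 ≈ 24.290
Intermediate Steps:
b = 591
K = -1139/1145 (K = 2278/(-2290) = 2278*(-1/2290) = -1139/1145 ≈ -0.99476)
a = 591
sqrt(a + K) = sqrt(591 - 1139/1145) = sqrt(675556/1145) = 2*sqrt(193377905)/1145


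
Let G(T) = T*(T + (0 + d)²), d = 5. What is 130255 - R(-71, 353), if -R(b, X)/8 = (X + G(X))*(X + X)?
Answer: 755759231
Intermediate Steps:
G(T) = T*(25 + T) (G(T) = T*(T + (0 + 5)²) = T*(T + 5²) = T*(T + 25) = T*(25 + T))
R(b, X) = -16*X*(X + X*(25 + X)) (R(b, X) = -8*(X + X*(25 + X))*(X + X) = -8*(X + X*(25 + X))*2*X = -16*X*(X + X*(25 + X)))
130255 - R(-71, 353) = 130255 - (-16)*353²*(26 + 353) = 130255 - (-16)*124609*379 = 130255 - 1*(-755628976) = 130255 + 755628976 = 755759231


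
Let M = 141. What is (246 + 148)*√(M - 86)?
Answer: 394*√55 ≈ 2922.0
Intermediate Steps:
(246 + 148)*√(M - 86) = (246 + 148)*√(141 - 86) = 394*√55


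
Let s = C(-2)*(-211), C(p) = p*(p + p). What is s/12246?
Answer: -844/6123 ≈ -0.13784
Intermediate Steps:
C(p) = 2*p**2 (C(p) = p*(2*p) = 2*p**2)
s = -1688 (s = (2*(-2)**2)*(-211) = (2*4)*(-211) = 8*(-211) = -1688)
s/12246 = -1688/12246 = -1688*1/12246 = -844/6123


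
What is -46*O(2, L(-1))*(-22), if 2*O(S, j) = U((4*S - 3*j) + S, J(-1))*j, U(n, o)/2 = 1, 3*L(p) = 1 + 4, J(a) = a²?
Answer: 5060/3 ≈ 1686.7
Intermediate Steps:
L(p) = 5/3 (L(p) = (1 + 4)/3 = (⅓)*5 = 5/3)
U(n, o) = 2 (U(n, o) = 2*1 = 2)
O(S, j) = j (O(S, j) = (2*j)/2 = j)
-46*O(2, L(-1))*(-22) = -46*5/3*(-22) = -230/3*(-22) = 5060/3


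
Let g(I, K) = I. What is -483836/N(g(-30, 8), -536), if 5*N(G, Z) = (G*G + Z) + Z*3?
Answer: 604795/311 ≈ 1944.7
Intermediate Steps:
N(G, Z) = G**2/5 + 4*Z/5 (N(G, Z) = ((G*G + Z) + Z*3)/5 = ((G**2 + Z) + 3*Z)/5 = ((Z + G**2) + 3*Z)/5 = (G**2 + 4*Z)/5 = G**2/5 + 4*Z/5)
-483836/N(g(-30, 8), -536) = -483836/((1/5)*(-30)**2 + (4/5)*(-536)) = -483836/((1/5)*900 - 2144/5) = -483836/(180 - 2144/5) = -483836/(-1244/5) = -483836*(-5/1244) = 604795/311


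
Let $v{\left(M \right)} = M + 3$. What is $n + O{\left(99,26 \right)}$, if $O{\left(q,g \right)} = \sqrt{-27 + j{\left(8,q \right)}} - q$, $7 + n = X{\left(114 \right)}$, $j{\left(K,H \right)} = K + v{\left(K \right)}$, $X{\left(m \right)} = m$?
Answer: $8 + 2 i \sqrt{2} \approx 8.0 + 2.8284 i$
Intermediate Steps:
$v{\left(M \right)} = 3 + M$
$j{\left(K,H \right)} = 3 + 2 K$ ($j{\left(K,H \right)} = K + \left(3 + K\right) = 3 + 2 K$)
$n = 107$ ($n = -7 + 114 = 107$)
$O{\left(q,g \right)} = - q + 2 i \sqrt{2}$ ($O{\left(q,g \right)} = \sqrt{-27 + \left(3 + 2 \cdot 8\right)} - q = \sqrt{-27 + \left(3 + 16\right)} - q = \sqrt{-27 + 19} - q = \sqrt{-8} - q = 2 i \sqrt{2} - q = - q + 2 i \sqrt{2}$)
$n + O{\left(99,26 \right)} = 107 + \left(\left(-1\right) 99 + 2 i \sqrt{2}\right) = 107 - \left(99 - 2 i \sqrt{2}\right) = 8 + 2 i \sqrt{2}$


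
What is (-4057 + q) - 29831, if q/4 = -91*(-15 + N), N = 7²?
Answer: -46264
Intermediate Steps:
N = 49
q = -12376 (q = 4*(-91*(-15 + 49)) = 4*(-91*34) = 4*(-3094) = -12376)
(-4057 + q) - 29831 = (-4057 - 12376) - 29831 = -16433 - 29831 = -46264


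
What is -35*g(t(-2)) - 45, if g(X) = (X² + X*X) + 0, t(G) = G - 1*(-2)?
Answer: -45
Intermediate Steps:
t(G) = 2 + G (t(G) = G + 2 = 2 + G)
g(X) = 2*X² (g(X) = (X² + X²) + 0 = 2*X² + 0 = 2*X²)
-35*g(t(-2)) - 45 = -70*(2 - 2)² - 45 = -70*0² - 45 = -70*0 - 45 = -35*0 - 45 = 0 - 45 = -45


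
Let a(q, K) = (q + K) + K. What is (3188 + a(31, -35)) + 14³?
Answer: 5893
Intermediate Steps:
a(q, K) = q + 2*K (a(q, K) = (K + q) + K = q + 2*K)
(3188 + a(31, -35)) + 14³ = (3188 + (31 + 2*(-35))) + 14³ = (3188 + (31 - 70)) + 2744 = (3188 - 39) + 2744 = 3149 + 2744 = 5893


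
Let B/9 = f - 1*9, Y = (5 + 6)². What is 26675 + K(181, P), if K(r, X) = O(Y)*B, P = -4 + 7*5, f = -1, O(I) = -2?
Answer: 26855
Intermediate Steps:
Y = 121 (Y = 11² = 121)
B = -90 (B = 9*(-1 - 1*9) = 9*(-1 - 9) = 9*(-10) = -90)
P = 31 (P = -4 + 35 = 31)
K(r, X) = 180 (K(r, X) = -2*(-90) = 180)
26675 + K(181, P) = 26675 + 180 = 26855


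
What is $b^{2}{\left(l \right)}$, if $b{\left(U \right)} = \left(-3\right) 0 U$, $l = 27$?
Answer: $0$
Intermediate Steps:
$b{\left(U \right)} = 0$ ($b{\left(U \right)} = 0 U = 0$)
$b^{2}{\left(l \right)} = 0^{2} = 0$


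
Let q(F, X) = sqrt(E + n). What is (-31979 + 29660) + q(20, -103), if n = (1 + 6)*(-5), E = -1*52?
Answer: -2319 + I*sqrt(87) ≈ -2319.0 + 9.3274*I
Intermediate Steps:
E = -52
n = -35 (n = 7*(-5) = -35)
q(F, X) = I*sqrt(87) (q(F, X) = sqrt(-52 - 35) = sqrt(-87) = I*sqrt(87))
(-31979 + 29660) + q(20, -103) = (-31979 + 29660) + I*sqrt(87) = -2319 + I*sqrt(87)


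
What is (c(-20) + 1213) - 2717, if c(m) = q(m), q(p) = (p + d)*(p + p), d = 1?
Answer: -744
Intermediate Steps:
q(p) = 2*p*(1 + p) (q(p) = (p + 1)*(p + p) = (1 + p)*(2*p) = 2*p*(1 + p))
c(m) = 2*m*(1 + m)
(c(-20) + 1213) - 2717 = (2*(-20)*(1 - 20) + 1213) - 2717 = (2*(-20)*(-19) + 1213) - 2717 = (760 + 1213) - 2717 = 1973 - 2717 = -744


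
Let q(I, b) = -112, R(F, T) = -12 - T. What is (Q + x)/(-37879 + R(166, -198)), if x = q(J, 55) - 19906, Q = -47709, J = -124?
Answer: 67727/37693 ≈ 1.7968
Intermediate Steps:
x = -20018 (x = -112 - 19906 = -20018)
(Q + x)/(-37879 + R(166, -198)) = (-47709 - 20018)/(-37879 + (-12 - 1*(-198))) = -67727/(-37879 + (-12 + 198)) = -67727/(-37879 + 186) = -67727/(-37693) = -67727*(-1/37693) = 67727/37693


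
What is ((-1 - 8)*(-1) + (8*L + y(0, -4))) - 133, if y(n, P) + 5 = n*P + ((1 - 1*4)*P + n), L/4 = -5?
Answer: -277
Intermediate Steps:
L = -20 (L = 4*(-5) = -20)
y(n, P) = -5 + n - 3*P + P*n (y(n, P) = -5 + (n*P + ((1 - 1*4)*P + n)) = -5 + (P*n + ((1 - 4)*P + n)) = -5 + (P*n + (-3*P + n)) = -5 + (P*n + (n - 3*P)) = -5 + (n - 3*P + P*n) = -5 + n - 3*P + P*n)
((-1 - 8)*(-1) + (8*L + y(0, -4))) - 133 = ((-1 - 8)*(-1) + (8*(-20) + (-5 + 0 - 3*(-4) - 4*0))) - 133 = (-9*(-1) + (-160 + (-5 + 0 + 12 + 0))) - 133 = (9 + (-160 + 7)) - 133 = (9 - 153) - 133 = -144 - 133 = -277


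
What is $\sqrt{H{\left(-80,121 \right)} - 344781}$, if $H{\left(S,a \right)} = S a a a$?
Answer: $i \sqrt{142069661} \approx 11919.0 i$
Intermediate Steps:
$H{\left(S,a \right)} = S a^{3}$ ($H{\left(S,a \right)} = S a^{2} a = S a^{3}$)
$\sqrt{H{\left(-80,121 \right)} - 344781} = \sqrt{- 80 \cdot 121^{3} - 344781} = \sqrt{\left(-80\right) 1771561 - 344781} = \sqrt{-141724880 - 344781} = \sqrt{-142069661} = i \sqrt{142069661}$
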